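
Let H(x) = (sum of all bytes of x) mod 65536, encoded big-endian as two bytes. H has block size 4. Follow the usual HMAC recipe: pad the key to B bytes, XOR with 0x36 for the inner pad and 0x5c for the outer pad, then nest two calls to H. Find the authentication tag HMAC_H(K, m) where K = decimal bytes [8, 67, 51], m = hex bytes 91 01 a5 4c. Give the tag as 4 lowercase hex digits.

01b1

Key decimal bytes [8, 67, 51] = 08 43 33 is 3 bytes ≤ B = 4; zero-pad to 4 bytes: K' = 08 43 33 00.
K' ⊕ ipad = 3e 75 05 36.  K' ⊕ opad = 54 1f 6f 5c.
Inner input = (K'⊕ipad) ∥ m = 3e 75 05 36 ∥ 91 01 a5 4c.
Inner hash: sum = 62+117+5+54+145+1+165+76 = 625 → 02 71.
Outer input = (K'⊕opad) ∥ inner = 54 1f 6f 5c ∥ 02 71.
Outer hash (tag): sum = 84+31+111+92+2+113 = 433 → 01 b1.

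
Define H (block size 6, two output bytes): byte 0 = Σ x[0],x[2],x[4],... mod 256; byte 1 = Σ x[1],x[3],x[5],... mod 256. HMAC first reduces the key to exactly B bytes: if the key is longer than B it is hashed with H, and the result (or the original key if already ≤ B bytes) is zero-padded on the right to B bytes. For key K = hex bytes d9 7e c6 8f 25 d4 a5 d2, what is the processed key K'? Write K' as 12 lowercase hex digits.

69b300000000

|K| = 8 > B = 6, so first hash the key.
H(K): even-index sum = 617 mod 256 = 105; odd-index sum = 691 mod 256 = 179 → 69 b3.
Zero-pad H(K) = 69 b3 to 6 bytes: K' = 69 b3 00 00 00 00.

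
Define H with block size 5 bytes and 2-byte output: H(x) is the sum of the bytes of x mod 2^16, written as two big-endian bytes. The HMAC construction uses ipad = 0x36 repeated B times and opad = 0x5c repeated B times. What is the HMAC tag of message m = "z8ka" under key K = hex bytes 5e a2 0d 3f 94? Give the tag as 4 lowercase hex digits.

02df

Key hex bytes 5e a2 0d 3f 94 is exactly B = 5 bytes: K' = 5e a2 0d 3f 94.
K' ⊕ ipad = 68 94 3b 09 a2.  K' ⊕ opad = 02 fe 51 63 c8.
Inner input = (K'⊕ipad) ∥ m = 68 94 3b 09 a2 ∥ 7a 38 6b 61.
Inner hash: sum = 104+148+59+9+162+122+56+107+97 = 864 → 03 60.
Outer input = (K'⊕opad) ∥ inner = 02 fe 51 63 c8 ∥ 03 60.
Outer hash (tag): sum = 2+254+81+99+200+3+96 = 735 → 02 df.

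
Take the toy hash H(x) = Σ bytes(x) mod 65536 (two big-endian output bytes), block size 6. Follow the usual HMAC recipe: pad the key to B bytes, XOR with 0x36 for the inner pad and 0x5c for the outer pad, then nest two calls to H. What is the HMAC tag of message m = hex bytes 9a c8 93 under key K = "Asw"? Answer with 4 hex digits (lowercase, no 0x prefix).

0222

Key "Asw" = 41 73 77 is 3 bytes ≤ B = 6; zero-pad to 6 bytes: K' = 41 73 77 00 00 00.
K' ⊕ ipad = 77 45 41 36 36 36.  K' ⊕ opad = 1d 2f 2b 5c 5c 5c.
Inner input = (K'⊕ipad) ∥ m = 77 45 41 36 36 36 ∥ 9a c8 93.
Inner hash: sum = 119+69+65+54+54+54+154+200+147 = 916 → 03 94.
Outer input = (K'⊕opad) ∥ inner = 1d 2f 2b 5c 5c 5c ∥ 03 94.
Outer hash (tag): sum = 29+47+43+92+92+92+3+148 = 546 → 02 22.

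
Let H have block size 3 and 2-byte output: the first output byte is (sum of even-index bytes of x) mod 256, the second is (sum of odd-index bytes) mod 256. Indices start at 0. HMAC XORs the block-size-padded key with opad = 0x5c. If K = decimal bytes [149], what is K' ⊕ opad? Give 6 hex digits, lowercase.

Key decimal bytes [149] = 95 is 1 byte ≤ B = 3; zero-pad to 3 bytes: K' = 95 00 00.
XOR each byte with 0x5c: 95⊕5c=c9, 00⊕5c=5c, 00⊕5c=5c.

c95c5c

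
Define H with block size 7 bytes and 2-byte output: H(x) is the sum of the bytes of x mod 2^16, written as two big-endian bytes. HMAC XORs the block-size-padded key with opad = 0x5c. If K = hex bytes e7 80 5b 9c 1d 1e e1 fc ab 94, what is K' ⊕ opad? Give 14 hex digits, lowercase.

Key hex bytes e7 80 5b 9c 1d 1e e1 fc ab 94 is 10 bytes > B = 7, so hash it first: H(key) = 05 b5, then zero-pad to 7 bytes: K' = 05 b5 00 00 00 00 00.
XOR each byte with 0x5c: 05⊕5c=59, b5⊕5c=e9, 00⊕5c=5c, 00⊕5c=5c, 00⊕5c=5c, 00⊕5c=5c, 00⊕5c=5c.

59e95c5c5c5c5c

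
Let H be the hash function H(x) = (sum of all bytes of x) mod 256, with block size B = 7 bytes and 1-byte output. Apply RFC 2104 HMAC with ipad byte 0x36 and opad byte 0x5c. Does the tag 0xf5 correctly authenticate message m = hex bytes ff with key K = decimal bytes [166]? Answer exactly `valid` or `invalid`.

valid

Key decimal bytes [166] = a6 is 1 byte ≤ B = 7; zero-pad to 7 bytes: K' = a6 00 00 00 00 00 00.
K' ⊕ ipad = 90 36 36 36 36 36 36; K' ⊕ opad = fa 5c 5c 5c 5c 5c 5c.
Inner hash: sum = 144+54+54+54+54+54+54+255 = 723; mod 256 = 211 → d3.
Outer hash (recomputed tag): sum = 250+92+92+92+92+92+92+211 = 1013; mod 256 = 245 → f5.
Recomputed tag = f5; claimed = f5 → match.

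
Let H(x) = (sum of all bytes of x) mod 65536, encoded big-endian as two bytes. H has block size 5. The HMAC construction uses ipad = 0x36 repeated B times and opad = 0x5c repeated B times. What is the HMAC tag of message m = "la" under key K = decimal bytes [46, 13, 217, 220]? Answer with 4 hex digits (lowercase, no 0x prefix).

Key decimal bytes [46, 13, 217, 220] = 2e 0d d9 dc is 4 bytes ≤ B = 5; zero-pad to 5 bytes: K' = 2e 0d d9 dc 00.
K' ⊕ ipad = 18 3b ef ea 36.  K' ⊕ opad = 72 51 85 80 5c.
Inner input = (K'⊕ipad) ∥ m = 18 3b ef ea 36 ∥ 6c 61.
Inner hash: sum = 24+59+239+234+54+108+97 = 815 → 03 2f.
Outer input = (K'⊕opad) ∥ inner = 72 51 85 80 5c ∥ 03 2f.
Outer hash (tag): sum = 114+81+133+128+92+3+47 = 598 → 02 56.

0256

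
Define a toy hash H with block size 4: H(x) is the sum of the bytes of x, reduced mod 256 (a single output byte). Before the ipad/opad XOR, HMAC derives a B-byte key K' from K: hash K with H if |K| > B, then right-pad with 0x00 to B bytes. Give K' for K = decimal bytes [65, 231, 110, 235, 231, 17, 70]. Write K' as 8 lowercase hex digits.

|K| = 7 > B = 4, so first hash the key.
H(K): sum = 65+231+110+235+231+17+70 = 959; mod 256 = 191 → bf.
Zero-pad H(K) = bf to 4 bytes: K' = bf 00 00 00.

bf000000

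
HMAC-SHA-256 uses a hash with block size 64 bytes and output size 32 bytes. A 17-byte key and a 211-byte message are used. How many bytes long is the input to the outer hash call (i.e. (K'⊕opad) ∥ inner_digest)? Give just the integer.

96

Key is 17 ≤ 64 bytes, zero-padded: |K'| = 64.
Outer input = (K'⊕opad) ∥ H(inner) → 64 + 32 = 96 bytes.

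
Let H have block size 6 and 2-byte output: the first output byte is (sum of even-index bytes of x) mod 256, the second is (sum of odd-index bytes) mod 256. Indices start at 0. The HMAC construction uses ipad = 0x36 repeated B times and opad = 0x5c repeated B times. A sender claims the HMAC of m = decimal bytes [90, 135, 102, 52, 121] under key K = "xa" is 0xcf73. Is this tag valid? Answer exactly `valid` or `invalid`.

valid

Key "xa" = 78 61 is 2 bytes ≤ B = 6; zero-pad to 6 bytes: K' = 78 61 00 00 00 00.
K' ⊕ ipad = 4e 57 36 36 36 36; K' ⊕ opad = 24 3d 5c 5c 5c 5c.
Inner hash: even-index sum = 499 mod 256 = 243; odd-index sum = 382 mod 256 = 126 → f3 7e.
Outer hash (recomputed tag): even-index sum = 463 mod 256 = 207; odd-index sum = 371 mod 256 = 115 → cf 73.
Recomputed tag = cf73; claimed = cf73 → match.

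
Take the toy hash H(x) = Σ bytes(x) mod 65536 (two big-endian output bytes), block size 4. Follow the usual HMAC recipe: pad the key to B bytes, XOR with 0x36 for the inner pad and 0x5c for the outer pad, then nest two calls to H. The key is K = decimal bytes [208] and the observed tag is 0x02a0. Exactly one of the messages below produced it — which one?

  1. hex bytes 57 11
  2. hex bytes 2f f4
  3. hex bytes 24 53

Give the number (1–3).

Key decimal bytes [208] = d0 is 1 byte ≤ B = 4; zero-pad to 4 bytes: K' = d0 00 00 00.
K' ⊕ ipad = e6 36 36 36; K' ⊕ opad = 8c 5c 5c 5c.
m1: inner = H(e6 36 36 36 57 11) = 01 f0; tag = H(8c 5c 5c 5c 01 f0) = 0291
m2: inner = H(e6 36 36 36 2f f4) = 02 ab; tag = H(8c 5c 5c 5c 02 ab) = 024d
m3: inner = H(e6 36 36 36 24 53) = 01 ff; tag = H(8c 5c 5c 5c 01 ff) = 02a0 ← matches

3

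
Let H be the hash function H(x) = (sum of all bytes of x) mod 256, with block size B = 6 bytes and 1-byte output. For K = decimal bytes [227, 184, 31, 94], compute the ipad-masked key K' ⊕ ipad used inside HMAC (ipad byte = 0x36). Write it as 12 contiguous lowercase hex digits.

Key decimal bytes [227, 184, 31, 94] = e3 b8 1f 5e is 4 bytes ≤ B = 6; zero-pad to 6 bytes: K' = e3 b8 1f 5e 00 00.
XOR each byte with 0x36: e3⊕36=d5, b8⊕36=8e, 1f⊕36=29, 5e⊕36=68, 00⊕36=36, 00⊕36=36.

d58e29683636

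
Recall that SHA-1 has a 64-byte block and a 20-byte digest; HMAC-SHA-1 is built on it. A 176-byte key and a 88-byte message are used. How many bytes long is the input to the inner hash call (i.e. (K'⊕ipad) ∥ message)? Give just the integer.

Key is 176 > 64 bytes, so it is hashed to 20 bytes then zero-padded to 64: |K'| = 64.
Inner input = (K'⊕ipad) ∥ m → 64 + 88 = 152 bytes.

152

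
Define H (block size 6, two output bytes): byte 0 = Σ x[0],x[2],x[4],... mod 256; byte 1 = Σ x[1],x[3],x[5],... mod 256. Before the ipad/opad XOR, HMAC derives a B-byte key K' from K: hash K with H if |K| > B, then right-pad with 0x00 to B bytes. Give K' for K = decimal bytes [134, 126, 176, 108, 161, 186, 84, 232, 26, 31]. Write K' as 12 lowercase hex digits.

45ab00000000

|K| = 10 > B = 6, so first hash the key.
H(K): even-index sum = 581 mod 256 = 69; odd-index sum = 683 mod 256 = 171 → 45 ab.
Zero-pad H(K) = 45 ab to 6 bytes: K' = 45 ab 00 00 00 00.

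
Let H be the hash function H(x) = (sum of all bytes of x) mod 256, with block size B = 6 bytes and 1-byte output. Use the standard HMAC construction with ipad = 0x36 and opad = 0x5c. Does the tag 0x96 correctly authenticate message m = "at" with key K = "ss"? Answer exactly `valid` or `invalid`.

Key "ss" = 73 73 is 2 bytes ≤ B = 6; zero-pad to 6 bytes: K' = 73 73 00 00 00 00.
K' ⊕ ipad = 45 45 36 36 36 36; K' ⊕ opad = 2f 2f 5c 5c 5c 5c.
Inner hash: sum = 69+69+54+54+54+54+97+116 = 567; mod 256 = 55 → 37.
Outer hash (recomputed tag): sum = 47+47+92+92+92+92+55 = 517; mod 256 = 5 → 05.
Recomputed tag = 05; claimed = 96 → mismatch.

invalid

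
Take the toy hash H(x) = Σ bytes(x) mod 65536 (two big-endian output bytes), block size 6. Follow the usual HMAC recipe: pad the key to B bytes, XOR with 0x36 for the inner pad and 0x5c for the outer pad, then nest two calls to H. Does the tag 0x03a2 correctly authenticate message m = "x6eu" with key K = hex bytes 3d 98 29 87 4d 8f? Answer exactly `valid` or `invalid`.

valid

Key hex bytes 3d 98 29 87 4d 8f is exactly B = 6 bytes: K' = 3d 98 29 87 4d 8f.
K' ⊕ ipad = 0b ae 1f b1 7b b9; K' ⊕ opad = 61 c4 75 db 11 d3.
Inner hash: sum = 11+174+31+177+123+185+120+54+101+117 = 1093 → 04 45.
Outer hash (recomputed tag): sum = 97+196+117+219+17+211+4+69 = 930 → 03 a2.
Recomputed tag = 03a2; claimed = 03a2 → match.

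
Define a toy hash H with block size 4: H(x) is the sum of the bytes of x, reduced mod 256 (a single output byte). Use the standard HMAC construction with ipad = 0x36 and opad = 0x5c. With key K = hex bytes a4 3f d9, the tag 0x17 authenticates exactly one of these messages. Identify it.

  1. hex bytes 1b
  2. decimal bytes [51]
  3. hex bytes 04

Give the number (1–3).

Key hex bytes a4 3f d9 is 3 bytes ≤ B = 4; zero-pad to 4 bytes: K' = a4 3f d9 00.
K' ⊕ ipad = 92 09 ef 36; K' ⊕ opad = f8 63 85 5c.
m1: inner = H(92 09 ef 36 1b) = db; tag = H(f8 63 85 5c db) = 17 ← matches
m2: inner = H(92 09 ef 36 33) = f3; tag = H(f8 63 85 5c f3) = 2f
m3: inner = H(92 09 ef 36 04) = c4; tag = H(f8 63 85 5c c4) = 00

1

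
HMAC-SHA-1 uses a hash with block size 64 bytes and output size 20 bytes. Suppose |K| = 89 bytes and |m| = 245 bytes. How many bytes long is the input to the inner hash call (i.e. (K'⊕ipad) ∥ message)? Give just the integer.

Key is 89 > 64 bytes, so it is hashed to 20 bytes then zero-padded to 64: |K'| = 64.
Inner input = (K'⊕ipad) ∥ m → 64 + 245 = 309 bytes.

309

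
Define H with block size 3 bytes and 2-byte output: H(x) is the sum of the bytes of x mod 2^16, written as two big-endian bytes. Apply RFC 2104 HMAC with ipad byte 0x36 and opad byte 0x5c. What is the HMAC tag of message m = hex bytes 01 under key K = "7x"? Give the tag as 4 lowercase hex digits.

0171

Key "7x" = 37 78 is 2 bytes ≤ B = 3; zero-pad to 3 bytes: K' = 37 78 00.
K' ⊕ ipad = 01 4e 36.  K' ⊕ opad = 6b 24 5c.
Inner input = (K'⊕ipad) ∥ m = 01 4e 36 ∥ 01.
Inner hash: sum = 1+78+54+1 = 134 → 00 86.
Outer input = (K'⊕opad) ∥ inner = 6b 24 5c ∥ 00 86.
Outer hash (tag): sum = 107+36+92+0+134 = 369 → 01 71.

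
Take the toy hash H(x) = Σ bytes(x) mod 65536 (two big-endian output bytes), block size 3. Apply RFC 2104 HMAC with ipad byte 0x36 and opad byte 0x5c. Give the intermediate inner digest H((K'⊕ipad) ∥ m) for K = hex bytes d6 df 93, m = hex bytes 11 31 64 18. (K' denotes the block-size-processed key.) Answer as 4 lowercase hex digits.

Key hex bytes d6 df 93 is exactly B = 3 bytes: K' = d6 df 93.
K' ⊕ ipad = e0 e9 a5.
Inner input = e0 e9 a5 ∥ 11 31 64 18.
Inner hash: sum = 224+233+165+17+49+100+24 = 812 → 03 2c.

032c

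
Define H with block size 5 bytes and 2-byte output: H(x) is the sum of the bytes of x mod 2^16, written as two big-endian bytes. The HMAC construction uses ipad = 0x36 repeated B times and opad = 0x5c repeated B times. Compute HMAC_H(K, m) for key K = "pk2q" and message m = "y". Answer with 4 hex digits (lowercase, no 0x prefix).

Key "pk2q" = 70 6b 32 71 is 4 bytes ≤ B = 5; zero-pad to 5 bytes: K' = 70 6b 32 71 00.
K' ⊕ ipad = 46 5d 04 47 36.  K' ⊕ opad = 2c 37 6e 2d 5c.
Inner input = (K'⊕ipad) ∥ m = 46 5d 04 47 36 ∥ 79.
Inner hash: sum = 70+93+4+71+54+121 = 413 → 01 9d.
Outer input = (K'⊕opad) ∥ inner = 2c 37 6e 2d 5c ∥ 01 9d.
Outer hash (tag): sum = 44+55+110+45+92+1+157 = 504 → 01 f8.

01f8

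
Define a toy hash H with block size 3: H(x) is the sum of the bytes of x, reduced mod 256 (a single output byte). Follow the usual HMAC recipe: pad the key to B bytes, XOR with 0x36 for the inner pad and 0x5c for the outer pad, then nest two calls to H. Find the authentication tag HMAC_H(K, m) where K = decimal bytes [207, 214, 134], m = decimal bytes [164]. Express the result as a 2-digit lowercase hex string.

24

Key decimal bytes [207, 214, 134] = cf d6 86 is exactly B = 3 bytes: K' = cf d6 86.
K' ⊕ ipad = f9 e0 b0.  K' ⊕ opad = 93 8a da.
Inner input = (K'⊕ipad) ∥ m = f9 e0 b0 ∥ a4.
Inner hash: sum = 249+224+176+164 = 813; mod 256 = 45 → 2d.
Outer input = (K'⊕opad) ∥ inner = 93 8a da ∥ 2d.
Outer hash (tag): sum = 147+138+218+45 = 548; mod 256 = 36 → 24.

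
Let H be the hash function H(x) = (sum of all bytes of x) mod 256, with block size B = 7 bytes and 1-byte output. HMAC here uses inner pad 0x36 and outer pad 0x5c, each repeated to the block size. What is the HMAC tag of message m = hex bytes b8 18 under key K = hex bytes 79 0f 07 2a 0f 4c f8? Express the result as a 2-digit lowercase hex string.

Key hex bytes 79 0f 07 2a 0f 4c f8 is exactly B = 7 bytes: K' = 79 0f 07 2a 0f 4c f8.
K' ⊕ ipad = 4f 39 31 1c 39 7a ce.  K' ⊕ opad = 25 53 5b 76 53 10 a4.
Inner input = (K'⊕ipad) ∥ m = 4f 39 31 1c 39 7a ce ∥ b8 18.
Inner hash: sum = 79+57+49+28+57+122+206+184+24 = 806; mod 256 = 38 → 26.
Outer input = (K'⊕opad) ∥ inner = 25 53 5b 76 53 10 a4 ∥ 26.
Outer hash (tag): sum = 37+83+91+118+83+16+164+38 = 630; mod 256 = 118 → 76.

76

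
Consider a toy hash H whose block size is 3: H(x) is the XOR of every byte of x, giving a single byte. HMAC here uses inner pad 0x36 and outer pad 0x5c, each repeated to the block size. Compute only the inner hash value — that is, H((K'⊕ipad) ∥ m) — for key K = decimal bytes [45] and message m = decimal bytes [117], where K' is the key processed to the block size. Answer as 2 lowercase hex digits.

Key decimal bytes [45] = 2d is 1 byte ≤ B = 3; zero-pad to 3 bytes: K' = 2d 00 00.
K' ⊕ ipad = 1b 36 36.
Inner input = 1b 36 36 ∥ 75.
Inner hash: XOR 1b⊕36⊕36⊕75 = 6e.

6e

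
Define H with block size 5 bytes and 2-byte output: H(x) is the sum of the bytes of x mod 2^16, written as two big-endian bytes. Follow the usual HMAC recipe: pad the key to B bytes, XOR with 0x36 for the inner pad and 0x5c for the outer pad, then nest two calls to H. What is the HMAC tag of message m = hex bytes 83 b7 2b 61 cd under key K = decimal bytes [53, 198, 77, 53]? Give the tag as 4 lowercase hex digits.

0217

Key decimal bytes [53, 198, 77, 53] = 35 c6 4d 35 is 4 bytes ≤ B = 5; zero-pad to 5 bytes: K' = 35 c6 4d 35 00.
K' ⊕ ipad = 03 f0 7b 03 36.  K' ⊕ opad = 69 9a 11 69 5c.
Inner input = (K'⊕ipad) ∥ m = 03 f0 7b 03 36 ∥ 83 b7 2b 61 cd.
Inner hash: sum = 3+240+123+3+54+131+183+43+97+205 = 1082 → 04 3a.
Outer input = (K'⊕opad) ∥ inner = 69 9a 11 69 5c ∥ 04 3a.
Outer hash (tag): sum = 105+154+17+105+92+4+58 = 535 → 02 17.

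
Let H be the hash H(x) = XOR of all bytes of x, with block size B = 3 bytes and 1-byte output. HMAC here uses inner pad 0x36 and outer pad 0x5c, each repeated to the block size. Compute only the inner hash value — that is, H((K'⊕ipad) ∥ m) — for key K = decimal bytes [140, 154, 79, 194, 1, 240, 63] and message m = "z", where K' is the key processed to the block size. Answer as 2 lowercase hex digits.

19

Key decimal bytes [140, 154, 79, 194, 1, 240, 63] = 8c 9a 4f c2 01 f0 3f is 7 bytes > B = 3, so hash it first: H(key) = 55, then zero-pad to 3 bytes: K' = 55 00 00.
K' ⊕ ipad = 63 36 36.
Inner input = 63 36 36 ∥ 7a.
Inner hash: XOR 63⊕36⊕36⊕7a = 19.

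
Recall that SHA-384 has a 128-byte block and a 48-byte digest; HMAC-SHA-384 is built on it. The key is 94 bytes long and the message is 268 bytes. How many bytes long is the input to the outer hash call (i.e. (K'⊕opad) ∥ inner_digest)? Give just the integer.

Key is 94 ≤ 128 bytes, zero-padded: |K'| = 128.
Outer input = (K'⊕opad) ∥ H(inner) → 128 + 48 = 176 bytes.

176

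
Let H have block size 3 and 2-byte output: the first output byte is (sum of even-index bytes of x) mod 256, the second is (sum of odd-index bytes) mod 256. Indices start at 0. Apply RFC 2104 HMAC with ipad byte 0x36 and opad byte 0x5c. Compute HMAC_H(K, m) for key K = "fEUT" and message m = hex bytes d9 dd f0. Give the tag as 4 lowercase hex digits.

bb65

Key "fEUT" = 66 45 55 54 is 4 bytes > B = 3, so hash it first: H(key) = bb 99, then zero-pad to 3 bytes: K' = bb 99 00.
K' ⊕ ipad = 8d af 36.  K' ⊕ opad = e7 c5 5c.
Inner input = (K'⊕ipad) ∥ m = 8d af 36 ∥ d9 dd f0.
Inner hash: even-index sum = 416 mod 256 = 160; odd-index sum = 632 mod 256 = 120 → a0 78.
Outer input = (K'⊕opad) ∥ inner = e7 c5 5c ∥ a0 78.
Outer hash (tag): even-index sum = 443 mod 256 = 187; odd-index sum = 357 mod 256 = 101 → bb 65.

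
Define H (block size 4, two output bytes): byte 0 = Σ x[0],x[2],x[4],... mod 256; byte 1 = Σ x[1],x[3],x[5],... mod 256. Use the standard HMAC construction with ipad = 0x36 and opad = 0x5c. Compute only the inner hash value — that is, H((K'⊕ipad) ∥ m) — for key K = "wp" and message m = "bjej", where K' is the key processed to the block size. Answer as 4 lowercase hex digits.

Key "wp" = 77 70 is 2 bytes ≤ B = 4; zero-pad to 4 bytes: K' = 77 70 00 00.
K' ⊕ ipad = 41 46 36 36.
Inner input = 41 46 36 36 ∥ 62 6a 65 6a.
Inner hash: even-index sum = 318 mod 256 = 62; odd-index sum = 336 mod 256 = 80 → 3e 50.

3e50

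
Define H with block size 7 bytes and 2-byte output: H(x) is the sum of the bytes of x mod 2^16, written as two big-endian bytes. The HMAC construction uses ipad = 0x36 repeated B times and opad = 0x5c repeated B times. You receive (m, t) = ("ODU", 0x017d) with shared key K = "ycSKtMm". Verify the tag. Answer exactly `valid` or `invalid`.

valid

Key "ycSKtMm" = 79 63 53 4b 74 4d 6d is exactly B = 7 bytes: K' = 79 63 53 4b 74 4d 6d.
K' ⊕ ipad = 4f 55 65 7d 42 7b 5b; K' ⊕ opad = 25 3f 0f 17 28 11 31.
Inner hash: sum = 79+85+101+125+66+123+91+79+68+85 = 902 → 03 86.
Outer hash (recomputed tag): sum = 37+63+15+23+40+17+49+3+134 = 381 → 01 7d.
Recomputed tag = 017d; claimed = 017d → match.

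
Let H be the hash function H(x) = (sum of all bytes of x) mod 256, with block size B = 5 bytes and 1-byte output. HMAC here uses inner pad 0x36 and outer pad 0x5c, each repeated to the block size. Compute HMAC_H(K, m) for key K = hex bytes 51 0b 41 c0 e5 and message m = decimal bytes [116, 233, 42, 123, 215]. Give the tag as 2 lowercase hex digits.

93

Key hex bytes 51 0b 41 c0 e5 is exactly B = 5 bytes: K' = 51 0b 41 c0 e5.
K' ⊕ ipad = 67 3d 77 f6 d3.  K' ⊕ opad = 0d 57 1d 9c b9.
Inner input = (K'⊕ipad) ∥ m = 67 3d 77 f6 d3 ∥ 74 e9 2a 7b d7.
Inner hash: sum = 103+61+119+246+211+116+233+42+123+215 = 1469; mod 256 = 189 → bd.
Outer input = (K'⊕opad) ∥ inner = 0d 57 1d 9c b9 ∥ bd.
Outer hash (tag): sum = 13+87+29+156+185+189 = 659; mod 256 = 147 → 93.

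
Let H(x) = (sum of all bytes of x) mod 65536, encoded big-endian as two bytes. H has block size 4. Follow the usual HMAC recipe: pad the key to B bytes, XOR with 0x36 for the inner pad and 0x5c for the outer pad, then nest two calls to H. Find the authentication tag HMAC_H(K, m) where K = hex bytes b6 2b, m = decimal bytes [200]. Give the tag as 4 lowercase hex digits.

Key hex bytes b6 2b is 2 bytes ≤ B = 4; zero-pad to 4 bytes: K' = b6 2b 00 00.
K' ⊕ ipad = 80 1d 36 36.  K' ⊕ opad = ea 77 5c 5c.
Inner input = (K'⊕ipad) ∥ m = 80 1d 36 36 ∥ c8.
Inner hash: sum = 128+29+54+54+200 = 465 → 01 d1.
Outer input = (K'⊕opad) ∥ inner = ea 77 5c 5c ∥ 01 d1.
Outer hash (tag): sum = 234+119+92+92+1+209 = 747 → 02 eb.

02eb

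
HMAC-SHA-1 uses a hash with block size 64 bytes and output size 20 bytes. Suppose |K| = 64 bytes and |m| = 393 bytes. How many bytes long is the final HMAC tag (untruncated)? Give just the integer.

The tag is one SHA-1 digest: 20 bytes.

20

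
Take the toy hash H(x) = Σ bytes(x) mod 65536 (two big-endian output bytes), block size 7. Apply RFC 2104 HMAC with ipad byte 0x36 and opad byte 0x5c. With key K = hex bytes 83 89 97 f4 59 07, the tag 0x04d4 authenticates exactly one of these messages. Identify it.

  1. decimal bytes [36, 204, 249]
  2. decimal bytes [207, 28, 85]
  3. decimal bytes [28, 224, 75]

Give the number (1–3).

Key hex bytes 83 89 97 f4 59 07 is 6 bytes ≤ B = 7; zero-pad to 7 bytes: K' = 83 89 97 f4 59 07 00.
K' ⊕ ipad = b5 bf a1 c2 6f 31 36; K' ⊕ opad = df d5 cb a8 05 5b 5c.
m1: inner = H(b5 bf a1 c2 6f 31 36 24 cc f9) = 05 96; tag = H(df d5 cb a8 05 5b 5c 05 96) = 047e
m2: inner = H(b5 bf a1 c2 6f 31 36 cf 1c 55) = 04 ed; tag = H(df d5 cb a8 05 5b 5c 04 ed) = 04d4 ← matches
m3: inner = H(b5 bf a1 c2 6f 31 36 1c e0 4b) = 04 f4; tag = H(df d5 cb a8 05 5b 5c 04 f4) = 04db

2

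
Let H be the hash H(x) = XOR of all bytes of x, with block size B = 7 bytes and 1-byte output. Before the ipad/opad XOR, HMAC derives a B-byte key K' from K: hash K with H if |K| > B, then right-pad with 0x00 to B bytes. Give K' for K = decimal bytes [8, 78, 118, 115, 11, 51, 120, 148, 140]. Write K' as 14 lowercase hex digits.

|K| = 9 > B = 7, so first hash the key.
H(K): XOR 08⊕4e⊕76⊕73⊕0b⊕33⊕78⊕94⊕8c = 1b.
Zero-pad H(K) = 1b to 7 bytes: K' = 1b 00 00 00 00 00 00.

1b000000000000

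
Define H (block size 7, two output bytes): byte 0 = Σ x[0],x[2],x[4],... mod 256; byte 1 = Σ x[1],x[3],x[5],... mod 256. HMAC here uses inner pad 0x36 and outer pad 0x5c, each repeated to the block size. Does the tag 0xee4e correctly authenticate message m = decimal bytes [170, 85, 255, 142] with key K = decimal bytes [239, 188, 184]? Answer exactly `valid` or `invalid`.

valid

Key decimal bytes [239, 188, 184] = ef bc b8 is 3 bytes ≤ B = 7; zero-pad to 7 bytes: K' = ef bc b8 00 00 00 00.
K' ⊕ ipad = d9 8a 8e 36 36 36 36; K' ⊕ opad = b3 e0 e4 5c 5c 5c 5c.
Inner hash: even-index sum = 694 mod 256 = 182; odd-index sum = 671 mod 256 = 159 → b6 9f.
Outer hash (recomputed tag): even-index sum = 750 mod 256 = 238; odd-index sum = 590 mod 256 = 78 → ee 4e.
Recomputed tag = ee4e; claimed = ee4e → match.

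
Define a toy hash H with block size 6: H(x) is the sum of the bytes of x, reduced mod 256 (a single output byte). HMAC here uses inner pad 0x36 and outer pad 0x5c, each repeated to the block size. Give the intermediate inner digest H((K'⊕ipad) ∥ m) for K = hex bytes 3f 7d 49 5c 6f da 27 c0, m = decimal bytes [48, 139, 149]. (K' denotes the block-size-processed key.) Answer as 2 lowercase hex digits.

05

Key hex bytes 3f 7d 49 5c 6f da 27 c0 is 8 bytes > B = 6, so hash it first: H(key) = 91, then zero-pad to 6 bytes: K' = 91 00 00 00 00 00.
K' ⊕ ipad = a7 36 36 36 36 36.
Inner input = a7 36 36 36 36 36 ∥ 30 8b 95.
Inner hash: sum = 167+54+54+54+54+54+48+139+149 = 773; mod 256 = 5 → 05.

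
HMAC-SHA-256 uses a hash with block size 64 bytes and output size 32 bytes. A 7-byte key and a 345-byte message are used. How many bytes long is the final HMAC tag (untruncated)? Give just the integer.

The tag is one SHA-256 digest: 32 bytes.

32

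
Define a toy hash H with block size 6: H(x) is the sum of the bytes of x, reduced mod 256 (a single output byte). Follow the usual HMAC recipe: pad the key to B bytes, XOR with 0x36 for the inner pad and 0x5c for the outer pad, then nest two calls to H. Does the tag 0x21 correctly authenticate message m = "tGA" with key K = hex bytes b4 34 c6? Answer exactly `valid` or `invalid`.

invalid

Key hex bytes b4 34 c6 is 3 bytes ≤ B = 6; zero-pad to 6 bytes: K' = b4 34 c6 00 00 00.
K' ⊕ ipad = 82 02 f0 36 36 36; K' ⊕ opad = e8 68 9a 5c 5c 5c.
Inner hash: sum = 130+2+240+54+54+54+116+71+65 = 786; mod 256 = 18 → 12.
Outer hash (recomputed tag): sum = 232+104+154+92+92+92+18 = 784; mod 256 = 16 → 10.
Recomputed tag = 10; claimed = 21 → mismatch.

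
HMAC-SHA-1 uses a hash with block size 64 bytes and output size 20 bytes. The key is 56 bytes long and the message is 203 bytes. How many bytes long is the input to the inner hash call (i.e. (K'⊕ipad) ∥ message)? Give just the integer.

Key is 56 ≤ 64 bytes, zero-padded: |K'| = 64.
Inner input = (K'⊕ipad) ∥ m → 64 + 203 = 267 bytes.

267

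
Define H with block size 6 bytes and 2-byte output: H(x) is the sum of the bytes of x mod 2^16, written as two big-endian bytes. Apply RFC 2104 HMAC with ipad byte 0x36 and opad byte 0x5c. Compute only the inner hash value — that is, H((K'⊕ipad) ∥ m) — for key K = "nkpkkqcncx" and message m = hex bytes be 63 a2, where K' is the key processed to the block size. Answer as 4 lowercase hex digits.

02d7

Key "nkpkkqcncx" = 6e 6b 70 6b 6b 71 63 6e 63 78 is 10 bytes > B = 6, so hash it first: H(key) = 04 3c, then zero-pad to 6 bytes: K' = 04 3c 00 00 00 00.
K' ⊕ ipad = 32 0a 36 36 36 36.
Inner input = 32 0a 36 36 36 36 ∥ be 63 a2.
Inner hash: sum = 50+10+54+54+54+54+190+99+162 = 727 → 02 d7.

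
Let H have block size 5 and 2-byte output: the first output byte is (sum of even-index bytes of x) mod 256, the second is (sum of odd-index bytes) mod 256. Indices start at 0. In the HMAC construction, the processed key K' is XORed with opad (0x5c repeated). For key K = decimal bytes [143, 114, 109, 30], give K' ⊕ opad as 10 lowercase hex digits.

d32e31425c

Key decimal bytes [143, 114, 109, 30] = 8f 72 6d 1e is 4 bytes ≤ B = 5; zero-pad to 5 bytes: K' = 8f 72 6d 1e 00.
XOR each byte with 0x5c: 8f⊕5c=d3, 72⊕5c=2e, 6d⊕5c=31, 1e⊕5c=42, 00⊕5c=5c.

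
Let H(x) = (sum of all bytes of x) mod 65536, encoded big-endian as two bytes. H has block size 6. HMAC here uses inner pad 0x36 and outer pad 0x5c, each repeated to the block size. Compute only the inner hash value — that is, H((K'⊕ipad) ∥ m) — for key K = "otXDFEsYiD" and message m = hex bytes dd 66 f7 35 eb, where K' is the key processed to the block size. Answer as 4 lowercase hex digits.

051c

Key "otXDFEsYiD" = 6f 74 58 44 46 45 73 59 69 44 is 10 bytes > B = 6, so hash it first: H(key) = 03 83, then zero-pad to 6 bytes: K' = 03 83 00 00 00 00.
K' ⊕ ipad = 35 b5 36 36 36 36.
Inner input = 35 b5 36 36 36 36 ∥ dd 66 f7 35 eb.
Inner hash: sum = 53+181+54+54+54+54+221+102+247+53+235 = 1308 → 05 1c.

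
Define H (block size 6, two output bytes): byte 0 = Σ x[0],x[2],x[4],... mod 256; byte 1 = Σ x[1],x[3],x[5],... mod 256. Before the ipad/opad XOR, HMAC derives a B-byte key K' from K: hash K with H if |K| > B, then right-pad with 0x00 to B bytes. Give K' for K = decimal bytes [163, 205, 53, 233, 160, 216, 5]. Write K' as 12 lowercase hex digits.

|K| = 7 > B = 6, so first hash the key.
H(K): even-index sum = 381 mod 256 = 125; odd-index sum = 654 mod 256 = 142 → 7d 8e.
Zero-pad H(K) = 7d 8e to 6 bytes: K' = 7d 8e 00 00 00 00.

7d8e00000000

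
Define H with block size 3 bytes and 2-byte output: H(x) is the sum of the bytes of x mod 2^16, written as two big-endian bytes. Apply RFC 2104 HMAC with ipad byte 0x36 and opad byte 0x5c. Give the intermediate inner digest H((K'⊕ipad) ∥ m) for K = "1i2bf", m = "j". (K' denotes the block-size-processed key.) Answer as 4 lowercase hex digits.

Key "1i2bf" = 31 69 32 62 66 is 5 bytes > B = 3, so hash it first: H(key) = 01 94, then zero-pad to 3 bytes: K' = 01 94 00.
K' ⊕ ipad = 37 a2 36.
Inner input = 37 a2 36 ∥ 6a.
Inner hash: sum = 55+162+54+106 = 377 → 01 79.

0179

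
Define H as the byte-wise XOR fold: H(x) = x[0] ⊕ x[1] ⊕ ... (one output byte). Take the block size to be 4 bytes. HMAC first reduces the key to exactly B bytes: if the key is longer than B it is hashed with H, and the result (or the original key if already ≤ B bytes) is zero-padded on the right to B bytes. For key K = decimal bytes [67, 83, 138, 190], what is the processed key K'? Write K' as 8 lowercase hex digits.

Key decimal bytes [67, 83, 138, 190] = 43 53 8a be is exactly B = 4 bytes: K' = 43 53 8a be.

43538abe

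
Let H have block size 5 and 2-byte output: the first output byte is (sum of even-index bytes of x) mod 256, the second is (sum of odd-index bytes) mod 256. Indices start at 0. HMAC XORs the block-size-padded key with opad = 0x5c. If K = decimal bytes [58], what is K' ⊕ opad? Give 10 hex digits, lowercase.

Key decimal bytes [58] = 3a is 1 byte ≤ B = 5; zero-pad to 5 bytes: K' = 3a 00 00 00 00.
XOR each byte with 0x5c: 3a⊕5c=66, 00⊕5c=5c, 00⊕5c=5c, 00⊕5c=5c, 00⊕5c=5c.

665c5c5c5c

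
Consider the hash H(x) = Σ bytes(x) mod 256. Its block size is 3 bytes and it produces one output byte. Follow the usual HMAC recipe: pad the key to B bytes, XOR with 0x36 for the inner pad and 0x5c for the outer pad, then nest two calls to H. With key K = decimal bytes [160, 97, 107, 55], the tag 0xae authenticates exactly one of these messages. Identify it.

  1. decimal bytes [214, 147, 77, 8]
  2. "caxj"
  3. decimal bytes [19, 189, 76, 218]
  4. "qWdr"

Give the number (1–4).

3

Key decimal bytes [160, 97, 107, 55] = a0 61 6b 37 is 4 bytes > B = 3, so hash it first: H(key) = a3, then zero-pad to 3 bytes: K' = a3 00 00.
K' ⊕ ipad = 95 36 36; K' ⊕ opad = ff 5c 5c.
m1: inner = H(95 36 36 d6 93 4d 08) = bf; tag = H(ff 5c 5c bf) = 76
m2: inner = H(95 36 36 63 61 78 6a) = a7; tag = H(ff 5c 5c a7) = 5e
m3: inner = H(95 36 36 13 bd 4c da) = f7; tag = H(ff 5c 5c f7) = ae ← matches
m4: inner = H(95 36 36 71 57 64 72) = 9f; tag = H(ff 5c 5c 9f) = 56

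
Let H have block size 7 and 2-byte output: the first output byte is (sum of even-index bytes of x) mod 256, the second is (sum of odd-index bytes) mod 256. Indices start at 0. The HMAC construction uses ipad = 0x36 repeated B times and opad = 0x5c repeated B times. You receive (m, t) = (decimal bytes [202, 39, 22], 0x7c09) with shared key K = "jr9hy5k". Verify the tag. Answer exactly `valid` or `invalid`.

valid

Key "jr9hy5k" = 6a 72 39 68 79 35 6b is exactly B = 7 bytes: K' = 6a 72 39 68 79 35 6b.
K' ⊕ ipad = 5c 44 0f 5e 4f 03 5d; K' ⊕ opad = 36 2e 65 34 25 69 37.
Inner hash: even-index sum = 318 mod 256 = 62; odd-index sum = 389 mod 256 = 133 → 3e 85.
Outer hash (recomputed tag): even-index sum = 380 mod 256 = 124; odd-index sum = 265 mod 256 = 9 → 7c 09.
Recomputed tag = 7c09; claimed = 7c09 → match.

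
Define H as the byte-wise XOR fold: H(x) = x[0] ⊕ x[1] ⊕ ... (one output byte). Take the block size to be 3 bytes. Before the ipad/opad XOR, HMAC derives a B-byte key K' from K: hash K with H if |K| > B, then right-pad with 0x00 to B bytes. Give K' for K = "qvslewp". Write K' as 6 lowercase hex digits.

|K| = 7 > B = 3, so first hash the key.
H(K): XOR 71⊕76⊕73⊕6c⊕65⊕77⊕70 = 7a.
Zero-pad H(K) = 7a to 3 bytes: K' = 7a 00 00.

7a0000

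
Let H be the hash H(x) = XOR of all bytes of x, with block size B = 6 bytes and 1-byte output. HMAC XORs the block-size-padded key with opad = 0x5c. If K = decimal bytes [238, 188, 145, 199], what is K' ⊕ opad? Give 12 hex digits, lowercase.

b2e0cd9b5c5c

Key decimal bytes [238, 188, 145, 199] = ee bc 91 c7 is 4 bytes ≤ B = 6; zero-pad to 6 bytes: K' = ee bc 91 c7 00 00.
XOR each byte with 0x5c: ee⊕5c=b2, bc⊕5c=e0, 91⊕5c=cd, c7⊕5c=9b, 00⊕5c=5c, 00⊕5c=5c.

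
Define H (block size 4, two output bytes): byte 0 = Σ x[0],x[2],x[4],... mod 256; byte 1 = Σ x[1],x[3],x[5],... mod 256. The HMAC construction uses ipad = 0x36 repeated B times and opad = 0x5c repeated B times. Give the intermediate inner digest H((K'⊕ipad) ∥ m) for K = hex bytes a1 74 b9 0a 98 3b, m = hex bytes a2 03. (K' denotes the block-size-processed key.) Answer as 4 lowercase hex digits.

9cc8

Key hex bytes a1 74 b9 0a 98 3b is 6 bytes > B = 4, so hash it first: H(key) = f2 b9, then zero-pad to 4 bytes: K' = f2 b9 00 00.
K' ⊕ ipad = c4 8f 36 36.
Inner input = c4 8f 36 36 ∥ a2 03.
Inner hash: even-index sum = 412 mod 256 = 156; odd-index sum = 200 mod 256 = 200 → 9c c8.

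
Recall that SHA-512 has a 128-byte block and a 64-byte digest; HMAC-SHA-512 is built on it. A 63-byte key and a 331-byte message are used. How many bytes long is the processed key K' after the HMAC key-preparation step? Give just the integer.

128

Key is 63 ≤ 128 bytes, zero-padded: |K'| = 128.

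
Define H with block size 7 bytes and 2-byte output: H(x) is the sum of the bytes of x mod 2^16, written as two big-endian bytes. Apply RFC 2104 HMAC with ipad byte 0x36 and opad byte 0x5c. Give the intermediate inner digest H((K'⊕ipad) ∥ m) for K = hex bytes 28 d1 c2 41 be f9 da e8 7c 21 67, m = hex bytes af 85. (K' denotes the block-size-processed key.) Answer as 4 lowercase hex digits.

02c1

Key hex bytes 28 d1 c2 41 be f9 da e8 7c 21 67 is 11 bytes > B = 7, so hash it first: H(key) = 06 79, then zero-pad to 7 bytes: K' = 06 79 00 00 00 00 00.
K' ⊕ ipad = 30 4f 36 36 36 36 36.
Inner input = 30 4f 36 36 36 36 36 ∥ af 85.
Inner hash: sum = 48+79+54+54+54+54+54+175+133 = 705 → 02 c1.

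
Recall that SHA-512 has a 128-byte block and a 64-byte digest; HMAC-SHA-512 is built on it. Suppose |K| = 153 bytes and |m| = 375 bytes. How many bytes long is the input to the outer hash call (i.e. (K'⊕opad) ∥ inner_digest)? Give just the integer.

192

Key is 153 > 128 bytes, so it is hashed to 64 bytes then zero-padded to 128: |K'| = 128.
Outer input = (K'⊕opad) ∥ H(inner) → 128 + 64 = 192 bytes.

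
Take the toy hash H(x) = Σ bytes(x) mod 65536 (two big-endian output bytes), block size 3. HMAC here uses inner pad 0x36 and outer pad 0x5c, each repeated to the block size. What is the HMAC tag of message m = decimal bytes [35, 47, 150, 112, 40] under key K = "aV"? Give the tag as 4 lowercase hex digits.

Key "aV" = 61 56 is 2 bytes ≤ B = 3; zero-pad to 3 bytes: K' = 61 56 00.
K' ⊕ ipad = 57 60 36.  K' ⊕ opad = 3d 0a 5c.
Inner input = (K'⊕ipad) ∥ m = 57 60 36 ∥ 23 2f 96 70 28.
Inner hash: sum = 87+96+54+35+47+150+112+40 = 621 → 02 6d.
Outer input = (K'⊕opad) ∥ inner = 3d 0a 5c ∥ 02 6d.
Outer hash (tag): sum = 61+10+92+2+109 = 274 → 01 12.

0112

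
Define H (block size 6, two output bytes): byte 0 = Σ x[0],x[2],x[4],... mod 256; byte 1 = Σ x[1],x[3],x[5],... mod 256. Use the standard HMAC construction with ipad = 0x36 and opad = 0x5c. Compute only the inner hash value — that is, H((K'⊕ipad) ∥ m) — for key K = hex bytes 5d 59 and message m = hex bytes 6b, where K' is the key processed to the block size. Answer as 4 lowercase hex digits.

42db

Key hex bytes 5d 59 is 2 bytes ≤ B = 6; zero-pad to 6 bytes: K' = 5d 59 00 00 00 00.
K' ⊕ ipad = 6b 6f 36 36 36 36.
Inner input = 6b 6f 36 36 36 36 ∥ 6b.
Inner hash: even-index sum = 322 mod 256 = 66; odd-index sum = 219 mod 256 = 219 → 42 db.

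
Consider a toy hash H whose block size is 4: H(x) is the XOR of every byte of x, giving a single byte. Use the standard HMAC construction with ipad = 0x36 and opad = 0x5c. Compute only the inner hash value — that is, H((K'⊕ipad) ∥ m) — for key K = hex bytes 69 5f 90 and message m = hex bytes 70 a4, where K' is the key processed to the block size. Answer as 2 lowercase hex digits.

72

Key hex bytes 69 5f 90 is 3 bytes ≤ B = 4; zero-pad to 4 bytes: K' = 69 5f 90 00.
K' ⊕ ipad = 5f 69 a6 36.
Inner input = 5f 69 a6 36 ∥ 70 a4.
Inner hash: XOR 5f⊕69⊕a6⊕36⊕70⊕a4 = 72.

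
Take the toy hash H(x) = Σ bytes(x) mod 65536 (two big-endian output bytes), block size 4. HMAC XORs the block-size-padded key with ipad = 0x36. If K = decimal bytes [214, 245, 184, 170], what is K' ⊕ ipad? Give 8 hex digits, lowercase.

Key decimal bytes [214, 245, 184, 170] = d6 f5 b8 aa is exactly B = 4 bytes: K' = d6 f5 b8 aa.
XOR each byte with 0x36: d6⊕36=e0, f5⊕36=c3, b8⊕36=8e, aa⊕36=9c.

e0c38e9c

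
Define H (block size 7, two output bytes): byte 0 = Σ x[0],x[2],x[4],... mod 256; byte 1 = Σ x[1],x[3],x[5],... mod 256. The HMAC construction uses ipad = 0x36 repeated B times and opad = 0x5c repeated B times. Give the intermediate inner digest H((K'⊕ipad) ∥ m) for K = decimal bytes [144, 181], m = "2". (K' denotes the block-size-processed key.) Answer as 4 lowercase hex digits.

Key decimal bytes [144, 181] = 90 b5 is 2 bytes ≤ B = 7; zero-pad to 7 bytes: K' = 90 b5 00 00 00 00 00.
K' ⊕ ipad = a6 83 36 36 36 36 36.
Inner input = a6 83 36 36 36 36 36 ∥ 32.
Inner hash: even-index sum = 328 mod 256 = 72; odd-index sum = 289 mod 256 = 33 → 48 21.

4821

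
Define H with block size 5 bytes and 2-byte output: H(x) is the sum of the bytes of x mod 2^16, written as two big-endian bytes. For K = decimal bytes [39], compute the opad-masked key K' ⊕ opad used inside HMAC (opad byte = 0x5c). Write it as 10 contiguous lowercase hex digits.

7b5c5c5c5c

Key decimal bytes [39] = 27 is 1 byte ≤ B = 5; zero-pad to 5 bytes: K' = 27 00 00 00 00.
XOR each byte with 0x5c: 27⊕5c=7b, 00⊕5c=5c, 00⊕5c=5c, 00⊕5c=5c, 00⊕5c=5c.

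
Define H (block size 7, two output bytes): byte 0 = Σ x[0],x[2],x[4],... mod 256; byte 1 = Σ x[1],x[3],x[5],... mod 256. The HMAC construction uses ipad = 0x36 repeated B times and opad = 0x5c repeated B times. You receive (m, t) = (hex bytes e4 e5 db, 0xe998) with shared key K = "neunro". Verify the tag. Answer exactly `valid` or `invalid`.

Key "neunro" = 6e 65 75 6e 72 6f is 6 bytes ≤ B = 7; zero-pad to 7 bytes: K' = 6e 65 75 6e 72 6f 00.
K' ⊕ ipad = 58 53 43 58 44 59 36; K' ⊕ opad = 32 39 29 32 2e 33 5c.
Inner hash: even-index sum = 506 mod 256 = 250; odd-index sum = 707 mod 256 = 195 → fa c3.
Outer hash (recomputed tag): even-index sum = 424 mod 256 = 168; odd-index sum = 408 mod 256 = 152 → a8 98.
Recomputed tag = a898; claimed = e998 → mismatch.

invalid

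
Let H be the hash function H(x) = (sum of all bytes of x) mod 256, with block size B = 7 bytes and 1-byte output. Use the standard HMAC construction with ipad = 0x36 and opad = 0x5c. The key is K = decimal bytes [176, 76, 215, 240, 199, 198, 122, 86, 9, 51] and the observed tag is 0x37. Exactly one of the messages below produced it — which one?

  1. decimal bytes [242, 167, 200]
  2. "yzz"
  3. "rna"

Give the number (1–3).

1

Key decimal bytes [176, 76, 215, 240, 199, 198, 122, 86, 9, 51] = b0 4c d7 f0 c7 c6 7a 56 09 33 is 10 bytes > B = 7, so hash it first: H(key) = 5c, then zero-pad to 7 bytes: K' = 5c 00 00 00 00 00 00.
K' ⊕ ipad = 6a 36 36 36 36 36 36; K' ⊕ opad = 00 5c 5c 5c 5c 5c 5c.
m1: inner = H(6a 36 36 36 36 36 36 f2 a7 c8) = 0f; tag = H(00 5c 5c 5c 5c 5c 5c 0f) = 37 ← matches
m2: inner = H(6a 36 36 36 36 36 36 79 7a 7a) = 1b; tag = H(00 5c 5c 5c 5c 5c 5c 1b) = 43
m3: inner = H(6a 36 36 36 36 36 36 72 6e 61) = ef; tag = H(00 5c 5c 5c 5c 5c 5c ef) = 17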